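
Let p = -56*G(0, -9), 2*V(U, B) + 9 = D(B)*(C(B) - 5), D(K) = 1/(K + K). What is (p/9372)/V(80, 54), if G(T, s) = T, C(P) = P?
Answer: 0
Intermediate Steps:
D(K) = 1/(2*K)
V(U, B) = -9/2 + (-5 + B)/(4*B) (V(U, B) = -9/2 + ((1/(2*B))*(B - 5))/2 = -9/2 + ((1/(2*B))*(-5 + B))/2 = -9/2 + ((-5 + B)/(2*B))/2 = -9/2 + (-5 + B)/(4*B))
p = 0 (p = -56*0 = 0)
(p/9372)/V(80, 54) = (0/9372)/(((¼)*(-5 - 17*54)/54)) = (0*(1/9372))/(((¼)*(1/54)*(-5 - 918))) = 0/(((¼)*(1/54)*(-923))) = 0/(-923/216) = 0*(-216/923) = 0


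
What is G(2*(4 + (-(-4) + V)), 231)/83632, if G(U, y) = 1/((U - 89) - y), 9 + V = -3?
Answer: -1/27431296 ≈ -3.6455e-8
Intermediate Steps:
V = -12 (V = -9 - 3 = -12)
G(U, y) = 1/(-89 + U - y) (G(U, y) = 1/((-89 + U) - y) = 1/(-89 + U - y))
G(2*(4 + (-(-4) + V)), 231)/83632 = -1/(89 + 231 - 2*(4 + (-(-4) - 12)))/83632 = -1/(89 + 231 - 2*(4 + (-2*(-2) - 12)))*(1/83632) = -1/(89 + 231 - 2*(4 + (4 - 12)))*(1/83632) = -1/(89 + 231 - 2*(4 - 8))*(1/83632) = -1/(89 + 231 - 2*(-4))*(1/83632) = -1/(89 + 231 - 1*(-8))*(1/83632) = -1/(89 + 231 + 8)*(1/83632) = -1/328*(1/83632) = -1*1/328*(1/83632) = -1/328*1/83632 = -1/27431296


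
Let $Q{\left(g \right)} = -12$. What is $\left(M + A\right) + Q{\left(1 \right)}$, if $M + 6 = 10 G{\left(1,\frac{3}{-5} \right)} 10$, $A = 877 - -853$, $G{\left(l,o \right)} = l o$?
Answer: $1652$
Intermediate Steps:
$A = 1730$ ($A = 877 + 853 = 1730$)
$M = -66$ ($M = -6 + 10 \cdot 1 \frac{3}{-5} \cdot 10 = -6 + 10 \cdot 1 \cdot 3 \left(- \frac{1}{5}\right) 10 = -6 + 10 \cdot 1 \left(- \frac{3}{5}\right) 10 = -6 + 10 \left(- \frac{3}{5}\right) 10 = -6 - 60 = -66$)
$\left(M + A\right) + Q{\left(1 \right)} = \left(-66 + 1730\right) - 12 = 1664 - 12 = 1652$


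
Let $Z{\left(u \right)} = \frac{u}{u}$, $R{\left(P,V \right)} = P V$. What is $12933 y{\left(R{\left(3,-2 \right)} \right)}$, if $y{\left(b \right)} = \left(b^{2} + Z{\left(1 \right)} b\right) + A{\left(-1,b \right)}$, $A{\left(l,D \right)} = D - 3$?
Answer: $271593$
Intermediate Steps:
$A{\left(l,D \right)} = -3 + D$
$Z{\left(u \right)} = 1$
$y{\left(b \right)} = -3 + b^{2} + 2 b$ ($y{\left(b \right)} = \left(b^{2} + 1 b\right) + \left(-3 + b\right) = \left(b^{2} + b\right) + \left(-3 + b\right) = \left(b + b^{2}\right) + \left(-3 + b\right) = -3 + b^{2} + 2 b$)
$12933 y{\left(R{\left(3,-2 \right)} \right)} = 12933 \left(-3 + \left(3 \left(-2\right)\right)^{2} + 2 \cdot 3 \left(-2\right)\right) = 12933 \left(-3 + \left(-6\right)^{2} + 2 \left(-6\right)\right) = 12933 \left(-3 + 36 - 12\right) = 12933 \cdot 21 = 271593$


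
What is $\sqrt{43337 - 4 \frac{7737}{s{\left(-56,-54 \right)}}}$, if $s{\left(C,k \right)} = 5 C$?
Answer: $\frac{\sqrt{212892890}}{70} \approx 208.44$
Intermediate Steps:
$\sqrt{43337 - 4 \frac{7737}{s{\left(-56,-54 \right)}}} = \sqrt{43337 - 4 \frac{7737}{5 \left(-56\right)}} = \sqrt{43337 - 4 \frac{7737}{-280}} = \sqrt{43337 - 4 \cdot 7737 \left(- \frac{1}{280}\right)} = \sqrt{43337 - - \frac{7737}{70}} = \sqrt{43337 + \frac{7737}{70}} = \sqrt{\frac{3041327}{70}} = \frac{\sqrt{212892890}}{70}$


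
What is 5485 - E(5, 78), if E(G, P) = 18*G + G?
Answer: 5390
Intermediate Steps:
E(G, P) = 19*G
5485 - E(5, 78) = 5485 - 19*5 = 5485 - 1*95 = 5485 - 95 = 5390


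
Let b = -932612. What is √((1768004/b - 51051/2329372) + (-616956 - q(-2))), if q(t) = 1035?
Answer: I*√45570440231340024759685767949/271550034958 ≈ 786.13*I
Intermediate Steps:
√((1768004/b - 51051/2329372) + (-616956 - q(-2))) = √((1768004/(-932612) - 51051/2329372) + (-616956 - 1*1035)) = √((1768004*(-1/932612) - 51051*1/2329372) + (-616956 - 1035)) = √((-442001/233153 - 51051/2329372) - 617991) = √(-1041487447175/543100069916 - 617991) = √(-335631996794905931/543100069916) = I*√45570440231340024759685767949/271550034958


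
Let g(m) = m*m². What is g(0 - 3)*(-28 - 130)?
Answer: 4266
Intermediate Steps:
g(m) = m³
g(0 - 3)*(-28 - 130) = (0 - 3)³*(-28 - 130) = (-3)³*(-158) = -27*(-158) = 4266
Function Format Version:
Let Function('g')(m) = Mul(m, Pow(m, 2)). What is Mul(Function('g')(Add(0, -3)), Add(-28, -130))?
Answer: 4266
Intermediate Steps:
Function('g')(m) = Pow(m, 3)
Mul(Function('g')(Add(0, -3)), Add(-28, -130)) = Mul(Pow(Add(0, -3), 3), Add(-28, -130)) = Mul(Pow(-3, 3), -158) = Mul(-27, -158) = 4266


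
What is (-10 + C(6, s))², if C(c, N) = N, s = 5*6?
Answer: 400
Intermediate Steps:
s = 30
(-10 + C(6, s))² = (-10 + 30)² = 20² = 400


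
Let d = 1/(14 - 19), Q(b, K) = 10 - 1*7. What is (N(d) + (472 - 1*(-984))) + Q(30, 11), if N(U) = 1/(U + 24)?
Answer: 173626/119 ≈ 1459.0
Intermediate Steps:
Q(b, K) = 3 (Q(b, K) = 10 - 7 = 3)
d = -⅕ (d = 1/(-5) = -⅕ ≈ -0.20000)
N(U) = 1/(24 + U)
(N(d) + (472 - 1*(-984))) + Q(30, 11) = (1/(24 - ⅕) + (472 - 1*(-984))) + 3 = (1/(119/5) + (472 + 984)) + 3 = (5/119 + 1456) + 3 = 173269/119 + 3 = 173626/119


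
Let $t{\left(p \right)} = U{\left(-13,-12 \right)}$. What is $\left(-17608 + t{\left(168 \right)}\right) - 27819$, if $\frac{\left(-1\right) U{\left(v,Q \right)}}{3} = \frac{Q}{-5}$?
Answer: $- \frac{227171}{5} \approx -45434.0$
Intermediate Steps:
$U{\left(v,Q \right)} = \frac{3 Q}{5}$ ($U{\left(v,Q \right)} = - 3 \frac{Q}{-5} = - 3 Q \left(- \frac{1}{5}\right) = - 3 \left(- \frac{Q}{5}\right) = \frac{3 Q}{5}$)
$t{\left(p \right)} = - \frac{36}{5}$ ($t{\left(p \right)} = \frac{3}{5} \left(-12\right) = - \frac{36}{5}$)
$\left(-17608 + t{\left(168 \right)}\right) - 27819 = \left(-17608 - \frac{36}{5}\right) - 27819 = - \frac{88076}{5} - 27819 = - \frac{227171}{5}$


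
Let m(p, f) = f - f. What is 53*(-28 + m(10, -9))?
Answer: -1484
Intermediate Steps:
m(p, f) = 0
53*(-28 + m(10, -9)) = 53*(-28 + 0) = 53*(-28) = -1484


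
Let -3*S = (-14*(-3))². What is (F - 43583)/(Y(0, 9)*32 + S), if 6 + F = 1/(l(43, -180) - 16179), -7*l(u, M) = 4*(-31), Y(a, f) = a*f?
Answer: 176113571/2375709 ≈ 74.131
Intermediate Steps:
l(u, M) = 124/7 (l(u, M) = -4*(-31)/7 = -⅐*(-124) = 124/7)
F = -678781/113129 (F = -6 + 1/(124/7 - 16179) = -6 + 1/(-113129/7) = -6 - 7/113129 = -678781/113129 ≈ -6.0001)
S = -588 (S = -(-14*(-3))²/3 = -⅓*42² = -⅓*1764 = -588)
(F - 43583)/(Y(0, 9)*32 + S) = (-678781/113129 - 43583)/((0*9)*32 - 588) = -4931179988/(113129*(0*32 - 588)) = -4931179988/(113129*(0 - 588)) = -4931179988/113129/(-588) = -4931179988/113129*(-1/588) = 176113571/2375709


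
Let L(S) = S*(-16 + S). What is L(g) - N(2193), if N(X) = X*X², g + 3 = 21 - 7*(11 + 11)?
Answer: -10546662385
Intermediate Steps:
g = -136 (g = -3 + (21 - 7*(11 + 11)) = -3 + (21 - 7*22) = -3 + (21 - 154) = -3 - 133 = -136)
N(X) = X³
L(g) - N(2193) = -136*(-16 - 136) - 1*2193³ = -136*(-152) - 1*10546683057 = 20672 - 10546683057 = -10546662385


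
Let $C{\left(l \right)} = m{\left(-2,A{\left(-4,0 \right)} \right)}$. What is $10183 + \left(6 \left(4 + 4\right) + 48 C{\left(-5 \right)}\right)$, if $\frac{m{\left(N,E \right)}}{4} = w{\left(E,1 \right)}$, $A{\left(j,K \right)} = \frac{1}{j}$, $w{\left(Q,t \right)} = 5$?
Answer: $11191$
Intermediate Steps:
$m{\left(N,E \right)} = 20$ ($m{\left(N,E \right)} = 4 \cdot 5 = 20$)
$C{\left(l \right)} = 20$
$10183 + \left(6 \left(4 + 4\right) + 48 C{\left(-5 \right)}\right) = 10183 + \left(6 \left(4 + 4\right) + 48 \cdot 20\right) = 10183 + \left(6 \cdot 8 + 960\right) = 10183 + \left(48 + 960\right) = 10183 + 1008 = 11191$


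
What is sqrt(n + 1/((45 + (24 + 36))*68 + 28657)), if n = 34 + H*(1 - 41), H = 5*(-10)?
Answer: sqrt(2606418910903)/35797 ≈ 45.100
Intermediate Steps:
H = -50
n = 2034 (n = 34 - 50*(1 - 41) = 34 - 50*(-40) = 34 + 2000 = 2034)
sqrt(n + 1/((45 + (24 + 36))*68 + 28657)) = sqrt(2034 + 1/((45 + (24 + 36))*68 + 28657)) = sqrt(2034 + 1/((45 + 60)*68 + 28657)) = sqrt(2034 + 1/(105*68 + 28657)) = sqrt(2034 + 1/(7140 + 28657)) = sqrt(2034 + 1/35797) = sqrt(72811099/35797) = sqrt(2606418910903)/35797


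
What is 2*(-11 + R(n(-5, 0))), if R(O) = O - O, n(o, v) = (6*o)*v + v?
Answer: -22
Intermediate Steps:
n(o, v) = v + 6*o*v (n(o, v) = 6*o*v + v = v + 6*o*v)
R(O) = 0
2*(-11 + R(n(-5, 0))) = 2*(-11 + 0) = 2*(-11) = -22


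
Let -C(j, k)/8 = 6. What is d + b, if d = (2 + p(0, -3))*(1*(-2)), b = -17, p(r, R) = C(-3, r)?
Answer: 75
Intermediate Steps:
C(j, k) = -48 (C(j, k) = -8*6 = -48)
p(r, R) = -48
d = 92 (d = (2 - 48)*(1*(-2)) = -46*(-2) = 92)
d + b = 92 - 17 = 75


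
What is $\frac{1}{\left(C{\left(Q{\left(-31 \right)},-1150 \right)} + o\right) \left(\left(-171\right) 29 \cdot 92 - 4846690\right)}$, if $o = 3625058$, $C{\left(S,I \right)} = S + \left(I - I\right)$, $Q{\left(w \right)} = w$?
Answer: $- \frac{1}{19223220928786} \approx -5.202 \cdot 10^{-14}$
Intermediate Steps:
$C{\left(S,I \right)} = S$ ($C{\left(S,I \right)} = S + 0 = S$)
$\frac{1}{\left(C{\left(Q{\left(-31 \right)},-1150 \right)} + o\right) \left(\left(-171\right) 29 \cdot 92 - 4846690\right)} = \frac{1}{\left(-31 + 3625058\right) \left(\left(-171\right) 29 \cdot 92 - 4846690\right)} = \frac{1}{3625027 \left(\left(-4959\right) 92 - 4846690\right)} = \frac{1}{3625027 \left(-456228 - 4846690\right)} = \frac{1}{3625027 \left(-5302918\right)} = \frac{1}{-19223220928786} = - \frac{1}{19223220928786}$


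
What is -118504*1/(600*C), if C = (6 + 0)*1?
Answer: -14813/450 ≈ -32.918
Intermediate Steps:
C = 6 (C = 6*1 = 6)
-118504*1/(600*C) = -118504/(-40*6*(-15)) = -118504/((-240*(-15))) = -118504/3600 = -118504*1/3600 = -14813/450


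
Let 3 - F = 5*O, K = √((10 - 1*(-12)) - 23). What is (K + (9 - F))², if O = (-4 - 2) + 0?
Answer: (24 - I)² ≈ 575.0 - 48.0*I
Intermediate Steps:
K = I (K = √((10 + 12) - 23) = √(22 - 23) = √(-1) = I ≈ 1.0*I)
O = -6 (O = -6 + 0 = -6)
F = 33 (F = 3 - 5*(-6) = 3 - 1*(-30) = 3 + 30 = 33)
(K + (9 - F))² = (I + (9 - 1*33))² = (I + (9 - 33))² = (I - 24)² = (-24 + I)²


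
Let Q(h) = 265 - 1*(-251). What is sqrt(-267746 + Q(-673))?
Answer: I*sqrt(267230) ≈ 516.94*I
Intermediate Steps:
Q(h) = 516 (Q(h) = 265 + 251 = 516)
sqrt(-267746 + Q(-673)) = sqrt(-267746 + 516) = sqrt(-267230) = I*sqrt(267230)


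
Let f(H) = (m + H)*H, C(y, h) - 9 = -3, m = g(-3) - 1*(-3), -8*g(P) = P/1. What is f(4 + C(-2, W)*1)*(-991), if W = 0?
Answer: -530185/4 ≈ -1.3255e+5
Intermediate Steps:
g(P) = -P/8 (g(P) = -P/(8*1) = -P/8)
m = 27/8 (m = -⅛*(-3) - 1*(-3) = 3/8 + 3 = 27/8 ≈ 3.3750)
C(y, h) = 6 (C(y, h) = 9 - 3 = 6)
f(H) = H*(27/8 + H) (f(H) = (27/8 + H)*H = H*(27/8 + H))
f(4 + C(-2, W)*1)*(-991) = ((4 + 6*1)*(27 + 8*(4 + 6*1))/8)*(-991) = ((4 + 6)*(27 + 8*(4 + 6))/8)*(-991) = ((⅛)*10*(27 + 8*10))*(-991) = ((⅛)*10*(27 + 80))*(-991) = ((⅛)*10*107)*(-991) = (535/4)*(-991) = -530185/4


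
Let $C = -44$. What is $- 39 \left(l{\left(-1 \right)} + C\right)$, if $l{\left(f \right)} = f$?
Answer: $1755$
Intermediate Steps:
$- 39 \left(l{\left(-1 \right)} + C\right) = - 39 \left(-1 - 44\right) = \left(-39\right) \left(-45\right) = 1755$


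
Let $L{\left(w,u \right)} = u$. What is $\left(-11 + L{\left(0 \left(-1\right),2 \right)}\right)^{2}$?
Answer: $81$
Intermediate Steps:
$\left(-11 + L{\left(0 \left(-1\right),2 \right)}\right)^{2} = \left(-11 + 2\right)^{2} = \left(-9\right)^{2} = 81$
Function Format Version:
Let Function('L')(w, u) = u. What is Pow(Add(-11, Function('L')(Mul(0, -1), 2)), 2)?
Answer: 81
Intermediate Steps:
Pow(Add(-11, Function('L')(Mul(0, -1), 2)), 2) = Pow(Add(-11, 2), 2) = Pow(-9, 2) = 81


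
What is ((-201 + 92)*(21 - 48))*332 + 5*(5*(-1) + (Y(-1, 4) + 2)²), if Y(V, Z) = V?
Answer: 977056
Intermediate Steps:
((-201 + 92)*(21 - 48))*332 + 5*(5*(-1) + (Y(-1, 4) + 2)²) = ((-201 + 92)*(21 - 48))*332 + 5*(5*(-1) + (-1 + 2)²) = -109*(-27)*332 + 5*(-5 + 1²) = 2943*332 + 5*(-5 + 1) = 977076 + 5*(-4) = 977076 - 20 = 977056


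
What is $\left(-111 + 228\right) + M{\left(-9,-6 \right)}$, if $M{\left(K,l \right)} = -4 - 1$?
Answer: $112$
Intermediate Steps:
$M{\left(K,l \right)} = -5$ ($M{\left(K,l \right)} = -4 - 1 = -5$)
$\left(-111 + 228\right) + M{\left(-9,-6 \right)} = \left(-111 + 228\right) - 5 = 117 - 5 = 112$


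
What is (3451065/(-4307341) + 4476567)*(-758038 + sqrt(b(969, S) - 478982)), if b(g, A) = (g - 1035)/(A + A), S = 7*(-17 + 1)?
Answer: -14616562342170592716/4307341 + 9641048563641*I*sqrt(375521657)/60302774 ≈ -3.3934e+12 + 3.0982e+9*I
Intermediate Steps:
S = -112 (S = 7*(-16) = -112)
b(g, A) = (-1035 + g)/(2*A) (b(g, A) = (-1035 + g)/((2*A)) = (-1035 + g)*(1/(2*A)) = (-1035 + g)/(2*A))
(3451065/(-4307341) + 4476567)*(-758038 + sqrt(b(969, S) - 478982)) = (3451065/(-4307341) + 4476567)*(-758038 + sqrt((1/2)*(-1035 + 969)/(-112) - 478982)) = (3451065*(-1/4307341) + 4476567)*(-758038 + sqrt((1/2)*(-1/112)*(-66) - 478982)) = (-3451065/4307341 + 4476567)*(-758038 + sqrt(33/112 - 478982)) = 19282097127282*(-758038 + sqrt(-53645951/112))/4307341 = 19282097127282*(-758038 + I*sqrt(375521657)/28)/4307341 = -14616562342170592716/4307341 + 9641048563641*I*sqrt(375521657)/60302774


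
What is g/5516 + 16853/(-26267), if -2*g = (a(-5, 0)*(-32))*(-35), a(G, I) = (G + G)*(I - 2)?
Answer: -13826841/5174599 ≈ -2.6721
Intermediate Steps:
a(G, I) = 2*G*(-2 + I) (a(G, I) = (2*G)*(-2 + I) = 2*G*(-2 + I))
g = -11200 (g = -(2*(-5)*(-2 + 0))*(-32)*(-35)/2 = -(2*(-5)*(-2))*(-32)*(-35)/2 = -20*(-32)*(-35)/2 = -(-320)*(-35) = -½*22400 = -11200)
g/5516 + 16853/(-26267) = -11200/5516 + 16853/(-26267) = -11200*1/5516 + 16853*(-1/26267) = -400/197 - 16853/26267 = -13826841/5174599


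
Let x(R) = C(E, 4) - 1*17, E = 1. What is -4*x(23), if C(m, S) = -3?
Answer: 80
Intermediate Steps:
x(R) = -20 (x(R) = -3 - 1*17 = -3 - 17 = -20)
-4*x(23) = -4*(-20) = 80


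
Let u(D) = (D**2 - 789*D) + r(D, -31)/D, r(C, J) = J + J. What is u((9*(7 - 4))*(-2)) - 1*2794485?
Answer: -74221970/27 ≈ -2.7490e+6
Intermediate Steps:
r(C, J) = 2*J
u(D) = D**2 - 789*D - 62/D (u(D) = (D**2 - 789*D) + (2*(-31))/D = (D**2 - 789*D) - 62/D = D**2 - 789*D - 62/D)
u((9*(7 - 4))*(-2)) - 1*2794485 = (-62 + ((9*(7 - 4))*(-2))**2*(-789 + (9*(7 - 4))*(-2)))/(((9*(7 - 4))*(-2))) - 1*2794485 = (-62 + ((9*3)*(-2))**2*(-789 + (9*3)*(-2)))/(((9*3)*(-2))) - 2794485 = (-62 + (27*(-2))**2*(-789 + 27*(-2)))/((27*(-2))) - 2794485 = (-62 + (-54)**2*(-789 - 54))/(-54) - 2794485 = -(-62 + 2916*(-843))/54 - 2794485 = -(-62 - 2458188)/54 - 2794485 = -1/54*(-2458250) - 2794485 = 1229125/27 - 2794485 = -74221970/27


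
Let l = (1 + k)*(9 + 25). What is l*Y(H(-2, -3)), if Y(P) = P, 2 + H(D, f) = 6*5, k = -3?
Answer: -1904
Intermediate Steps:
H(D, f) = 28 (H(D, f) = -2 + 6*5 = -2 + 30 = 28)
l = -68 (l = (1 - 3)*(9 + 25) = -2*34 = -68)
l*Y(H(-2, -3)) = -68*28 = -1904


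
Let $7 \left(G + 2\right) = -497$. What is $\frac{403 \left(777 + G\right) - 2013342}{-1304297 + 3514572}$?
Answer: $- \frac{345926}{442055} \approx -0.78254$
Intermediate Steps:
$G = -73$ ($G = -2 + \frac{1}{7} \left(-497\right) = -2 - 71 = -73$)
$\frac{403 \left(777 + G\right) - 2013342}{-1304297 + 3514572} = \frac{403 \left(777 - 73\right) - 2013342}{-1304297 + 3514572} = \frac{403 \cdot 704 - 2013342}{2210275} = \left(283712 - 2013342\right) \frac{1}{2210275} = \left(-1729630\right) \frac{1}{2210275} = - \frac{345926}{442055}$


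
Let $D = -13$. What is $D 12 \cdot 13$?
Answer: $-2028$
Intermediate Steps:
$D 12 \cdot 13 = \left(-13\right) 12 \cdot 13 = \left(-156\right) 13 = -2028$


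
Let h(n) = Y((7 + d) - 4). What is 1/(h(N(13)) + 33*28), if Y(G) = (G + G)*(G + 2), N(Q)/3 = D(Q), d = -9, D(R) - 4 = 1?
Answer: 1/972 ≈ 0.0010288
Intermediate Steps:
D(R) = 5 (D(R) = 4 + 1 = 5)
N(Q) = 15 (N(Q) = 3*5 = 15)
Y(G) = 2*G*(2 + G) (Y(G) = (2*G)*(2 + G) = 2*G*(2 + G))
h(n) = 48 (h(n) = 2*((7 - 9) - 4)*(2 + ((7 - 9) - 4)) = 2*(-2 - 4)*(2 + (-2 - 4)) = 2*(-6)*(2 - 6) = 2*(-6)*(-4) = 48)
1/(h(N(13)) + 33*28) = 1/(48 + 33*28) = 1/(48 + 924) = 1/972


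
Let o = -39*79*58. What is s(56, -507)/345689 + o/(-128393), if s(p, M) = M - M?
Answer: 178698/128393 ≈ 1.3918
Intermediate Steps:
s(p, M) = 0
o = -178698 (o = -3081*58 = -178698)
s(56, -507)/345689 + o/(-128393) = 0/345689 - 178698/(-128393) = 0*(1/345689) - 178698*(-1/128393) = 0 + 178698/128393 = 178698/128393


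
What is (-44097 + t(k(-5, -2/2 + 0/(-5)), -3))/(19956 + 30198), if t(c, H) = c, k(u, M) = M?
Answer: -22049/25077 ≈ -0.87925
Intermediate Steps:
(-44097 + t(k(-5, -2/2 + 0/(-5)), -3))/(19956 + 30198) = (-44097 + (-2/2 + 0/(-5)))/(19956 + 30198) = (-44097 + (-2*½ + 0*(-⅕)))/50154 = (-44097 + (-1 + 0))*(1/50154) = (-44097 - 1)*(1/50154) = -44098*1/50154 = -22049/25077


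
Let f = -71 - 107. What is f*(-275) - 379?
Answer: 48571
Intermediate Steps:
f = -178
f*(-275) - 379 = -178*(-275) - 379 = 48950 - 379 = 48571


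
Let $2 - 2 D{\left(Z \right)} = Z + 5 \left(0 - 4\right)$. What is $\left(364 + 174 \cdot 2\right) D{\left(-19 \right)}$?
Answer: $14596$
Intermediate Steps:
$D{\left(Z \right)} = 11 - \frac{Z}{2}$ ($D{\left(Z \right)} = 1 - \frac{Z + 5 \left(0 - 4\right)}{2} = 1 - \frac{Z + 5 \left(-4\right)}{2} = 1 - \frac{Z - 20}{2} = 1 - \frac{-20 + Z}{2} = 1 - \left(-10 + \frac{Z}{2}\right) = 11 - \frac{Z}{2}$)
$\left(364 + 174 \cdot 2\right) D{\left(-19 \right)} = \left(364 + 174 \cdot 2\right) \left(11 - - \frac{19}{2}\right) = \left(364 + 348\right) \left(11 + \frac{19}{2}\right) = 712 \cdot \frac{41}{2} = 14596$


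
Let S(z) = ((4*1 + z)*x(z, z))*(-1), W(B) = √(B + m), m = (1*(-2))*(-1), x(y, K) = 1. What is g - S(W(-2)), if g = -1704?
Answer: -1700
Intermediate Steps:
m = 2 (m = -2*(-1) = 2)
W(B) = √(2 + B) (W(B) = √(B + 2) = √(2 + B))
S(z) = -4 - z (S(z) = ((4*1 + z)*1)*(-1) = ((4 + z)*1)*(-1) = (4 + z)*(-1) = -4 - z)
g - S(W(-2)) = -1704 - (-4 - √(2 - 2)) = -1704 - (-4 - √0) = -1704 - (-4 - 1*0) = -1704 - (-4 + 0) = -1704 - 1*(-4) = -1704 + 4 = -1700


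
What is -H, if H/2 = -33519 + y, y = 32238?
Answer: 2562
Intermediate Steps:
H = -2562 (H = 2*(-33519 + 32238) = 2*(-1281) = -2562)
-H = -1*(-2562) = 2562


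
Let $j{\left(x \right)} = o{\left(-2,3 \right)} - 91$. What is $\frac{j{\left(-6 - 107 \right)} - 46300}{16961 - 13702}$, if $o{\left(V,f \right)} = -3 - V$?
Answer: $- \frac{46392}{3259} \approx -14.235$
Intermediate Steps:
$j{\left(x \right)} = -92$ ($j{\left(x \right)} = \left(-3 - -2\right) - 91 = \left(-3 + 2\right) - 91 = -1 - 91 = -92$)
$\frac{j{\left(-6 - 107 \right)} - 46300}{16961 - 13702} = \frac{-92 - 46300}{16961 - 13702} = - \frac{46392}{3259}$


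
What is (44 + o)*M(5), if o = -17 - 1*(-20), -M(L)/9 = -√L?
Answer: 423*√5 ≈ 945.86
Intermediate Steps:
M(L) = 9*√L (M(L) = -(-9)*√L = 9*√L)
o = 3 (o = -17 + 20 = 3)
(44 + o)*M(5) = (44 + 3)*(9*√5) = 47*(9*√5) = 423*√5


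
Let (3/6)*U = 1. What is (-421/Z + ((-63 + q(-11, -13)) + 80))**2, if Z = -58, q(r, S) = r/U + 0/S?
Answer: 295936/841 ≈ 351.89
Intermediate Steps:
U = 2 (U = 2*1 = 2)
q(r, S) = r/2 (q(r, S) = r/2 + 0/S = r*(1/2) + 0 = r/2 + 0 = r/2)
(-421/Z + ((-63 + q(-11, -13)) + 80))**2 = (-421/(-58) + ((-63 + (1/2)*(-11)) + 80))**2 = (-421*(-1/58) + ((-63 - 11/2) + 80))**2 = (421/58 + (-137/2 + 80))**2 = (421/58 + 23/2)**2 = (544/29)**2 = 295936/841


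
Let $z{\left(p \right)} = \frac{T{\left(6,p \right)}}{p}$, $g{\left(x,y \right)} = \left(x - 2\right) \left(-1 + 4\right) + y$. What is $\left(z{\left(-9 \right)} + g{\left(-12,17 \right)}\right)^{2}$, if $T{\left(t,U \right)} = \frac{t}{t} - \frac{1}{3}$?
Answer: $\frac{458329}{729} \approx 628.71$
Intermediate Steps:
$g{\left(x,y \right)} = -6 + y + 3 x$ ($g{\left(x,y \right)} = \left(-2 + x\right) 3 + y = \left(-6 + 3 x\right) + y = -6 + y + 3 x$)
$T{\left(t,U \right)} = \frac{2}{3}$ ($T{\left(t,U \right)} = 1 - \frac{1}{3} = \frac{2}{3}$)
$z{\left(p \right)} = \frac{2}{3 p}$
$\left(z{\left(-9 \right)} + g{\left(-12,17 \right)}\right)^{2} = \left(\frac{2}{3 \left(-9\right)} + \left(-6 + 17 + 3 \left(-12\right)\right)\right)^{2} = \left(\frac{2}{3} \left(- \frac{1}{9}\right) - 25\right)^{2} = \left(- \frac{2}{27} - 25\right)^{2} = \left(- \frac{677}{27}\right)^{2} = \frac{458329}{729}$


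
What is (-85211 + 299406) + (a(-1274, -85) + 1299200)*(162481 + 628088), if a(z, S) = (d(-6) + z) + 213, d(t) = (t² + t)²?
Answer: 1026980177386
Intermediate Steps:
d(t) = (t + t²)²
a(z, S) = 1113 + z (a(z, S) = ((-6)²*(1 - 6)² + z) + 213 = (36*(-5)² + z) + 213 = (36*25 + z) + 213 = (900 + z) + 213 = 1113 + z)
(-85211 + 299406) + (a(-1274, -85) + 1299200)*(162481 + 628088) = (-85211 + 299406) + ((1113 - 1274) + 1299200)*(162481 + 628088) = 214195 + (-161 + 1299200)*790569 = 214195 + 1299039*790569 = 214195 + 1026979963191 = 1026980177386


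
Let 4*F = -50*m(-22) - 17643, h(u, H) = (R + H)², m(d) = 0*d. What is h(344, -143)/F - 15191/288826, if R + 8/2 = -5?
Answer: -26960158429/5095757118 ≈ -5.2907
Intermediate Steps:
R = -9 (R = -4 - 5 = -9)
m(d) = 0
h(u, H) = (-9 + H)²
F = -17643/4 (F = (-50*0 - 17643)/4 = (0 - 17643)/4 = (¼)*(-17643) = -17643/4 ≈ -4410.8)
h(344, -143)/F - 15191/288826 = (-9 - 143)²/(-17643/4) - 15191/288826 = (-152)²*(-4/17643) - 15191*1/288826 = 23104*(-4/17643) - 15191/288826 = -92416/17643 - 15191/288826 = -26960158429/5095757118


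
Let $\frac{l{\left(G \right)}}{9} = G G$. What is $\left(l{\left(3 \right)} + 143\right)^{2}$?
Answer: $50176$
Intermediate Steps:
$l{\left(G \right)} = 9 G^{2}$ ($l{\left(G \right)} = 9 G G = 9 G^{2}$)
$\left(l{\left(3 \right)} + 143\right)^{2} = \left(9 \cdot 3^{2} + 143\right)^{2} = \left(9 \cdot 9 + 143\right)^{2} = \left(81 + 143\right)^{2} = 224^{2} = 50176$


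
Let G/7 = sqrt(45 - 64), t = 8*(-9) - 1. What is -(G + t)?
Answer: 73 - 7*I*sqrt(19) ≈ 73.0 - 30.512*I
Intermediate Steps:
t = -73 (t = -72 - 1 = -73)
G = 7*I*sqrt(19) (G = 7*sqrt(45 - 64) = 7*sqrt(-19) = 7*(I*sqrt(19)) = 7*I*sqrt(19) ≈ 30.512*I)
-(G + t) = -(7*I*sqrt(19) - 73) = -(-73 + 7*I*sqrt(19)) = 73 - 7*I*sqrt(19)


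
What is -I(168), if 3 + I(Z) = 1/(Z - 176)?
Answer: 25/8 ≈ 3.1250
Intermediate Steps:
I(Z) = -3 + 1/(-176 + Z) (I(Z) = -3 + 1/(Z - 176) = -3 + 1/(-176 + Z))
-I(168) = -(529 - 3*168)/(-176 + 168) = -(529 - 504)/(-8) = -(-1)*25/8 = -1*(-25/8) = 25/8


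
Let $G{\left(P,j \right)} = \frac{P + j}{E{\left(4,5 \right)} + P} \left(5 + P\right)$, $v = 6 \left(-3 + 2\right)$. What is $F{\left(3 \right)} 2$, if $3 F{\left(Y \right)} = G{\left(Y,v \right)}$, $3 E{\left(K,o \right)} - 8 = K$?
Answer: $- \frac{16}{7} \approx -2.2857$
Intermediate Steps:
$E{\left(K,o \right)} = \frac{8}{3} + \frac{K}{3}$
$v = -6$ ($v = 6 \left(-1\right) = -6$)
$G{\left(P,j \right)} = \frac{\left(5 + P\right) \left(P + j\right)}{4 + P}$ ($G{\left(P,j \right)} = \frac{P + j}{\left(\frac{8}{3} + \frac{1}{3} \cdot 4\right) + P} \left(5 + P\right) = \frac{P + j}{\left(\frac{8}{3} + \frac{4}{3}\right) + P} \left(5 + P\right) = \frac{P + j}{4 + P} \left(5 + P\right) = \frac{\left(5 + P\right) \left(P + j\right)}{4 + P}$)
$F{\left(Y \right)} = \frac{-30 + Y^{2} - Y}{3 \left(4 + Y\right)}$ ($F{\left(Y \right)} = \frac{\frac{1}{4 + Y} \left(Y^{2} + 5 Y + 5 \left(-6\right) + Y \left(-6\right)\right)}{3} = \frac{\frac{1}{4 + Y} \left(Y^{2} + 5 Y - 30 - 6 Y\right)}{3} = \frac{\frac{1}{4 + Y} \left(-30 + Y^{2} - Y\right)}{3} = \frac{-30 + Y^{2} - Y}{3 \left(4 + Y\right)}$)
$F{\left(3 \right)} 2 = \frac{-30 + 3^{2} - 3}{3 \left(4 + 3\right)} 2 = \frac{-30 + 9 - 3}{3 \cdot 7} \cdot 2 = \frac{1}{3} \cdot \frac{1}{7} \left(-24\right) 2 = \left(- \frac{8}{7}\right) 2 = - \frac{16}{7}$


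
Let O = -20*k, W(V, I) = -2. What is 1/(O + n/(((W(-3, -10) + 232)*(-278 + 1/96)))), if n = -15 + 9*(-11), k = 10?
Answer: -3069005/613795528 ≈ -0.0050000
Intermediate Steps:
n = -114 (n = -15 - 99 = -114)
O = -200 (O = -20*10 = -200)
1/(O + n/(((W(-3, -10) + 232)*(-278 + 1/96)))) = 1/(-200 - 114*1/((-278 + 1/96)*(-2 + 232))) = 1/(-200 - 114*1/(230*(-278 + 1/96))) = 1/(-200 - 114/(230*(-26687/96))) = 1/(-200 - 114/(-3069005/48)) = 1/(-200 - 114*(-48/3069005)) = 1/(-200 + 5472/3069005) = 1/(-613795528/3069005) = -3069005/613795528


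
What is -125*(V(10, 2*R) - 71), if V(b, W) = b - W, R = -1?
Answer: 7375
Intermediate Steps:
-125*(V(10, 2*R) - 71) = -125*((10 - 2*(-1)) - 71) = -125*((10 - 1*(-2)) - 71) = -125*((10 + 2) - 71) = -125*(12 - 71) = -125*(-59) = 7375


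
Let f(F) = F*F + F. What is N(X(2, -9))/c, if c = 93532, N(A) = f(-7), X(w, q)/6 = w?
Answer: 21/46766 ≈ 0.00044904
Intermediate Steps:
f(F) = F + F² (f(F) = F² + F = F + F²)
X(w, q) = 6*w
N(A) = 42 (N(A) = -7*(1 - 7) = -7*(-6) = 42)
N(X(2, -9))/c = 42/93532 = 42*(1/93532) = 21/46766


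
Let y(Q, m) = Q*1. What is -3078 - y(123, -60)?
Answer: -3201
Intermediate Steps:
y(Q, m) = Q
-3078 - y(123, -60) = -3078 - 1*123 = -3078 - 123 = -3201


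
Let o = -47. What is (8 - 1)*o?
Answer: -329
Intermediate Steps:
(8 - 1)*o = (8 - 1)*(-47) = 7*(-47) = -329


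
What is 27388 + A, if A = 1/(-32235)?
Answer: 882852179/32235 ≈ 27388.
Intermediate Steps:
A = -1/32235 ≈ -3.1022e-5
27388 + A = 27388 - 1/32235 = 882852179/32235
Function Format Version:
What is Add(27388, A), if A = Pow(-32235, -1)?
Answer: Rational(882852179, 32235) ≈ 27388.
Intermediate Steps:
A = Rational(-1, 32235) ≈ -3.1022e-5
Add(27388, A) = Add(27388, Rational(-1, 32235)) = Rational(882852179, 32235)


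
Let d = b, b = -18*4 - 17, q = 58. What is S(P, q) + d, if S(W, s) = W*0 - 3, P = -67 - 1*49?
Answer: -92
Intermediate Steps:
P = -116 (P = -67 - 49 = -116)
S(W, s) = -3 (S(W, s) = 0 - 3 = -3)
b = -89 (b = -72 - 17 = -89)
d = -89
S(P, q) + d = -3 - 89 = -92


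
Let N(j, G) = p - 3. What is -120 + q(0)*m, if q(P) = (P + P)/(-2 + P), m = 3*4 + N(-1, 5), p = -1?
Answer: -120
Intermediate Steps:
N(j, G) = -4 (N(j, G) = -1 - 3 = -4)
m = 8 (m = 3*4 - 4 = 12 - 4 = 8)
q(P) = 2*P/(-2 + P) (q(P) = (2*P)/(-2 + P) = 2*P/(-2 + P))
-120 + q(0)*m = -120 + (2*0/(-2 + 0))*8 = -120 + (2*0/(-2))*8 = -120 + (2*0*(-½))*8 = -120 + 0*8 = -120 + 0 = -120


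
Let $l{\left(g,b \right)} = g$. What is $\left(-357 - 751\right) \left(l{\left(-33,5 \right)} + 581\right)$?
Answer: $-607184$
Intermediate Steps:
$\left(-357 - 751\right) \left(l{\left(-33,5 \right)} + 581\right) = \left(-357 - 751\right) \left(-33 + 581\right) = \left(-357 - 751\right) 548 = \left(-1108\right) 548 = -607184$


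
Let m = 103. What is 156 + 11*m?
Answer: 1289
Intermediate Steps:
156 + 11*m = 156 + 11*103 = 156 + 1133 = 1289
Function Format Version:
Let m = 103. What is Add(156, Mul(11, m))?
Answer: 1289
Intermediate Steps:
Add(156, Mul(11, m)) = Add(156, Mul(11, 103)) = Add(156, 1133) = 1289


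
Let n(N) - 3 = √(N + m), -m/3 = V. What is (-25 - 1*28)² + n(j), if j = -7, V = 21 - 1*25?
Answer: 2812 + √5 ≈ 2814.2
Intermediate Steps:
V = -4 (V = 21 - 25 = -4)
m = 12 (m = -3*(-4) = 12)
n(N) = 3 + √(12 + N) (n(N) = 3 + √(N + 12) = 3 + √(12 + N))
(-25 - 1*28)² + n(j) = (-25 - 1*28)² + (3 + √(12 - 7)) = (-25 - 28)² + (3 + √5) = (-53)² + (3 + √5) = 2809 + (3 + √5) = 2812 + √5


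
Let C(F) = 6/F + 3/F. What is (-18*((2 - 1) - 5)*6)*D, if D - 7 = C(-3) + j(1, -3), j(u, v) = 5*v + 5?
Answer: -2592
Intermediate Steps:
j(u, v) = 5 + 5*v
C(F) = 9/F
D = -6 (D = 7 + (9/(-3) + (5 + 5*(-3))) = 7 + (9*(-1/3) + (5 - 15)) = 7 + (-3 - 10) = 7 - 13 = -6)
(-18*((2 - 1) - 5)*6)*D = -18*((2 - 1) - 5)*6*(-6) = -18*(1 - 5)*6*(-6) = -(-72)*6*(-6) = -18*(-24)*(-6) = 432*(-6) = -2592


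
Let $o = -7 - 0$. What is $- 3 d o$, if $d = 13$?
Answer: $273$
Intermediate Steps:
$o = -7$ ($o = -7 + 0 = -7$)
$- 3 d o = \left(-3\right) 13 \left(-7\right) = \left(-39\right) \left(-7\right) = 273$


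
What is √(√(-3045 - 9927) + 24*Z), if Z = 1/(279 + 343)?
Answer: √(3732 + 193442*I*√3243)/311 ≈ 7.5476 + 7.5451*I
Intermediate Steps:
Z = 1/622 ≈ 0.0016077
√(√(-3045 - 9927) + 24*Z) = √(√(-3045 - 9927) + 24*(1/622)) = √(√(-12972) + 12/311) = √(2*I*√3243 + 12/311) = √(12/311 + 2*I*√3243)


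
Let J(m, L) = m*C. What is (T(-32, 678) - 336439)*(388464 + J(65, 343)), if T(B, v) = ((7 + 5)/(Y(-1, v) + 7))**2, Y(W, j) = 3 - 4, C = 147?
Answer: -133907522265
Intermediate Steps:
Y(W, j) = -1
J(m, L) = 147*m (J(m, L) = m*147 = 147*m)
T(B, v) = 4 (T(B, v) = ((7 + 5)/(-1 + 7))**2 = (12/6)**2 = (12*(1/6))**2 = 2**2 = 4)
(T(-32, 678) - 336439)*(388464 + J(65, 343)) = (4 - 336439)*(388464 + 147*65) = -336435*(388464 + 9555) = -336435*398019 = -133907522265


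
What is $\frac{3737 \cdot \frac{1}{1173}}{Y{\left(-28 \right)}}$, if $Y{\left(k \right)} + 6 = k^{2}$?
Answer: $\frac{3737}{912594} \approx 0.0040949$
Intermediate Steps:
$Y{\left(k \right)} = -6 + k^{2}$
$\frac{3737 \cdot \frac{1}{1173}}{Y{\left(-28 \right)}} = \frac{3737 \cdot \frac{1}{1173}}{-6 + \left(-28\right)^{2}} = \frac{3737 \cdot \frac{1}{1173}}{-6 + 784} = \frac{3737}{1173 \cdot 778} = \frac{3737}{1173} \cdot \frac{1}{778} = \frac{3737}{912594}$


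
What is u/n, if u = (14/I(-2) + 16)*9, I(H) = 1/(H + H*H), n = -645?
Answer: -132/215 ≈ -0.61395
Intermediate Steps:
I(H) = 1/(H + H²)
u = 396 (u = (14/((1/((-2)*(1 - 2)))) + 16)*9 = (14/((-½/(-1))) + 16)*9 = (14/((-½*(-1))) + 16)*9 = (14/(½) + 16)*9 = (14*2 + 16)*9 = (28 + 16)*9 = 44*9 = 396)
u/n = 396/(-645) = 396*(-1/645) = -132/215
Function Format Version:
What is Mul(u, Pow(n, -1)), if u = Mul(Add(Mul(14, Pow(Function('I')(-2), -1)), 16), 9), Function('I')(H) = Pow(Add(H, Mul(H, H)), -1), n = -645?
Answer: Rational(-132, 215) ≈ -0.61395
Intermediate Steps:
Function('I')(H) = Pow(Add(H, Pow(H, 2)), -1)
u = 396 (u = Mul(Add(Mul(14, Pow(Mul(Pow(-2, -1), Pow(Add(1, -2), -1)), -1)), 16), 9) = Mul(Add(Mul(14, Pow(Mul(Rational(-1, 2), Pow(-1, -1)), -1)), 16), 9) = Mul(Add(Mul(14, Pow(Mul(Rational(-1, 2), -1), -1)), 16), 9) = Mul(Add(Mul(14, Pow(Rational(1, 2), -1)), 16), 9) = Mul(Add(Mul(14, 2), 16), 9) = Mul(Add(28, 16), 9) = Mul(44, 9) = 396)
Mul(u, Pow(n, -1)) = Mul(396, Pow(-645, -1)) = Mul(396, Rational(-1, 645)) = Rational(-132, 215)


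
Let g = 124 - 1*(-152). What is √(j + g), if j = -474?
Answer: 3*I*√22 ≈ 14.071*I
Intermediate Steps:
g = 276 (g = 124 + 152 = 276)
√(j + g) = √(-474 + 276) = √(-198) = 3*I*√22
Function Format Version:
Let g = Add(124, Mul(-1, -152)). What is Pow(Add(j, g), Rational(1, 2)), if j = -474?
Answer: Mul(3, I, Pow(22, Rational(1, 2))) ≈ Mul(14.071, I)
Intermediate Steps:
g = 276 (g = Add(124, 152) = 276)
Pow(Add(j, g), Rational(1, 2)) = Pow(Add(-474, 276), Rational(1, 2)) = Pow(-198, Rational(1, 2)) = Mul(3, I, Pow(22, Rational(1, 2)))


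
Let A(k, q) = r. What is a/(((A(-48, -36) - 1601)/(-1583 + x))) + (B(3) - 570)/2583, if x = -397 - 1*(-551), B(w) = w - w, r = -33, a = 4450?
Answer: 2737415795/703437 ≈ 3891.5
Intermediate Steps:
A(k, q) = -33
B(w) = 0
x = 154 (x = -397 + 551 = 154)
a/(((A(-48, -36) - 1601)/(-1583 + x))) + (B(3) - 570)/2583 = 4450/(((-33 - 1601)/(-1583 + 154))) + (0 - 570)/2583 = 4450/((-1634/(-1429))) - 570*1/2583 = 4450/((-1634*(-1/1429))) - 190/861 = 4450/(1634/1429) - 190/861 = 4450*(1429/1634) - 190/861 = 3179525/817 - 190/861 = 2737415795/703437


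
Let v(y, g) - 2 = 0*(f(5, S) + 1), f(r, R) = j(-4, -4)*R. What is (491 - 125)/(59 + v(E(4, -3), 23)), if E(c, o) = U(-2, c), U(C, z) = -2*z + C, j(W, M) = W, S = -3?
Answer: 6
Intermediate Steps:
U(C, z) = C - 2*z
f(r, R) = -4*R
E(c, o) = -2 - 2*c
v(y, g) = 2 (v(y, g) = 2 + 0*(-4*(-3) + 1) = 2 + 0*(12 + 1) = 2 + 0*13 = 2 + 0 = 2)
(491 - 125)/(59 + v(E(4, -3), 23)) = (491 - 125)/(59 + 2) = 366/61 = 366*(1/61) = 6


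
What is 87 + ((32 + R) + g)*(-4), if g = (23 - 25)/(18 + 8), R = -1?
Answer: -477/13 ≈ -36.692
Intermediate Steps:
g = -1/13 (g = -2/26 = -2*1/26 = -1/13 ≈ -0.076923)
87 + ((32 + R) + g)*(-4) = 87 + ((32 - 1) - 1/13)*(-4) = 87 + (31 - 1/13)*(-4) = 87 + (402/13)*(-4) = 87 - 1608/13 = -477/13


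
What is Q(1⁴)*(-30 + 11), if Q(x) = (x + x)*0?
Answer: 0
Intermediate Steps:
Q(x) = 0 (Q(x) = (2*x)*0 = 0)
Q(1⁴)*(-30 + 11) = 0*(-30 + 11) = 0*(-19) = 0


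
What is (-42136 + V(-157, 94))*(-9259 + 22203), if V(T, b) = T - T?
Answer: -545408384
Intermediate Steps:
V(T, b) = 0
(-42136 + V(-157, 94))*(-9259 + 22203) = (-42136 + 0)*(-9259 + 22203) = -42136*12944 = -545408384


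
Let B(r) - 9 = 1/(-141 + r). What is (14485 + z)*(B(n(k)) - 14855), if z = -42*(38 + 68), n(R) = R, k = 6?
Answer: -20108248963/135 ≈ -1.4895e+8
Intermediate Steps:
B(r) = 9 + 1/(-141 + r)
z = -4452 (z = -42*106 = -4452)
(14485 + z)*(B(n(k)) - 14855) = (14485 - 4452)*((-1268 + 9*6)/(-141 + 6) - 14855) = 10033*((-1268 + 54)/(-135) - 14855) = 10033*(-1/135*(-1214) - 14855) = 10033*(1214/135 - 14855) = 10033*(-2004211/135) = -20108248963/135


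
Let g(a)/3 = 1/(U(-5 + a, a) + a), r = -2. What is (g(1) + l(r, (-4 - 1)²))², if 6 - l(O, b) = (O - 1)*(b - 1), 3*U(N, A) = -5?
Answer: 21609/4 ≈ 5402.3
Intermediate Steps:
U(N, A) = -5/3 (U(N, A) = (⅓)*(-5) = -5/3)
l(O, b) = 6 - (-1 + O)*(-1 + b) (l(O, b) = 6 - (O - 1)*(b - 1) = 6 - (-1 + O)*(-1 + b))
g(a) = 3/(-5/3 + a)
(g(1) + l(r, (-4 - 1)²))² = (9/(-5 + 3*1) + (5 - 2 + (-4 - 1)² - 1*(-2)*(-4 - 1)²))² = (9/(-5 + 3) + (5 - 2 + (-5)² - 1*(-2)*(-5)²))² = (9/(-2) + (5 - 2 + 25 - 1*(-2)*25))² = (9*(-½) + (5 - 2 + 25 + 50))² = (-9/2 + 78)² = (147/2)² = 21609/4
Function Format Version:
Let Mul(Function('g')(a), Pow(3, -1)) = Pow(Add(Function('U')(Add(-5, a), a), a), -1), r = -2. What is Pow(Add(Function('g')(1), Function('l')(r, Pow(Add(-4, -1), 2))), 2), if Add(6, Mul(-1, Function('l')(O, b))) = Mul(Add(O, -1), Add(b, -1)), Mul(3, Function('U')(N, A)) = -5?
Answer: Rational(21609, 4) ≈ 5402.3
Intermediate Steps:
Function('U')(N, A) = Rational(-5, 3) (Function('U')(N, A) = Mul(Rational(1, 3), -5) = Rational(-5, 3))
Function('l')(O, b) = Add(6, Mul(-1, Add(-1, O), Add(-1, b))) (Function('l')(O, b) = Add(6, Mul(-1, Mul(Add(O, -1), Add(b, -1)))) = Add(6, Mul(-1, Mul(Add(-1, O), Add(-1, b)))) = Add(6, Mul(-1, Add(-1, O), Add(-1, b))))
Function('g')(a) = Mul(3, Pow(Add(Rational(-5, 3), a), -1))
Pow(Add(Function('g')(1), Function('l')(r, Pow(Add(-4, -1), 2))), 2) = Pow(Add(Mul(9, Pow(Add(-5, Mul(3, 1)), -1)), Add(5, -2, Pow(Add(-4, -1), 2), Mul(-1, -2, Pow(Add(-4, -1), 2)))), 2) = Pow(Add(Mul(9, Pow(Add(-5, 3), -1)), Add(5, -2, Pow(-5, 2), Mul(-1, -2, Pow(-5, 2)))), 2) = Pow(Add(Mul(9, Pow(-2, -1)), Add(5, -2, 25, Mul(-1, -2, 25))), 2) = Pow(Add(Mul(9, Rational(-1, 2)), Add(5, -2, 25, 50)), 2) = Pow(Add(Rational(-9, 2), 78), 2) = Pow(Rational(147, 2), 2) = Rational(21609, 4)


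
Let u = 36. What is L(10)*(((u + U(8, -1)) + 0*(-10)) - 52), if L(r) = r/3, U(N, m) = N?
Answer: -80/3 ≈ -26.667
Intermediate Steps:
L(r) = r/3 (L(r) = r*(1/3) = r/3)
L(10)*(((u + U(8, -1)) + 0*(-10)) - 52) = ((1/3)*10)*(((36 + 8) + 0*(-10)) - 52) = 10*((44 + 0) - 52)/3 = 10*(44 - 52)/3 = (10/3)*(-8) = -80/3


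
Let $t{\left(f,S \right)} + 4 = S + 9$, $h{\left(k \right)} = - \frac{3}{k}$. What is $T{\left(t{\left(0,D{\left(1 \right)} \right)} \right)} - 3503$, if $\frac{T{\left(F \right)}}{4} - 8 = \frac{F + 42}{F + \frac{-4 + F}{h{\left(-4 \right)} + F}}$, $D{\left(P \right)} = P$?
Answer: $- \frac{292443}{85} \approx -3440.5$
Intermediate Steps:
$t{\left(f,S \right)} = 5 + S$ ($t{\left(f,S \right)} = -4 + \left(S + 9\right) = -4 + \left(9 + S\right) = 5 + S$)
$T{\left(F \right)} = 32 + \frac{4 \left(42 + F\right)}{F + \frac{-4 + F}{\frac{3}{4} + F}}$ ($T{\left(F \right)} = 32 + 4 \frac{F + 42}{F + \frac{-4 + F}{- \frac{3}{-4} + F}} = 32 + 4 \frac{42 + F}{F + \frac{-4 + F}{\left(-3\right) \left(- \frac{1}{4}\right) + F}} = 32 + 4 \frac{42 + F}{F + \frac{-4 + F}{\frac{3}{4} + F}} = 32 + \frac{4 \left(42 + F\right)}{F + \frac{-4 + F}{\frac{3}{4} + F}}$)
$T{\left(t{\left(0,D{\left(1 \right)} \right)} \right)} - 3503 = \frac{4 \left(-2 + 36 \left(5 + 1\right)^{2} + 227 \left(5 + 1\right)\right)}{-16 + 4 \left(5 + 1\right)^{2} + 7 \left(5 + 1\right)} - 3503 = \frac{4 \left(-2 + 36 \cdot 6^{2} + 227 \cdot 6\right)}{-16 + 4 \cdot 6^{2} + 7 \cdot 6} - 3503 = \frac{4 \left(-2 + 36 \cdot 36 + 1362\right)}{-16 + 4 \cdot 36 + 42} - 3503 = \frac{4 \left(-2 + 1296 + 1362\right)}{-16 + 144 + 42} - 3503 = 4 \cdot \frac{1}{170} \cdot 2656 - 3503 = \frac{5312}{85} - 3503 = - \frac{292443}{85}$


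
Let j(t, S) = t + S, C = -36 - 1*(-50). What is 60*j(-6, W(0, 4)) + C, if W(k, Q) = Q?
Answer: -106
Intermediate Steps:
C = 14 (C = -36 + 50 = 14)
j(t, S) = S + t
60*j(-6, W(0, 4)) + C = 60*(4 - 6) + 14 = 60*(-2) + 14 = -120 + 14 = -106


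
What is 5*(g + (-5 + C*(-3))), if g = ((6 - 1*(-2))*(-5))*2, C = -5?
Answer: -350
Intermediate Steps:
g = -80 (g = ((6 + 2)*(-5))*2 = (8*(-5))*2 = -40*2 = -80)
5*(g + (-5 + C*(-3))) = 5*(-80 + (-5 - 5*(-3))) = 5*(-80 + (-5 + 15)) = 5*(-80 + 10) = 5*(-70) = -350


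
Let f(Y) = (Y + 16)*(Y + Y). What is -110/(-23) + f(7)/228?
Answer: 16243/2622 ≈ 6.1949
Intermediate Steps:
f(Y) = 2*Y*(16 + Y) (f(Y) = (16 + Y)*(2*Y) = 2*Y*(16 + Y))
-110/(-23) + f(7)/228 = -110/(-23) + (2*7*(16 + 7))/228 = -110*(-1/23) + (2*7*23)*(1/228) = 110/23 + 322*(1/228) = 110/23 + 161/114 = 16243/2622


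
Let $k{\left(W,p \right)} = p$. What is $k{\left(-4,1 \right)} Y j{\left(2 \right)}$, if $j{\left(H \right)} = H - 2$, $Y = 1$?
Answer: $0$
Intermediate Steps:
$j{\left(H \right)} = -2 + H$
$k{\left(-4,1 \right)} Y j{\left(2 \right)} = 1 \cdot 1 \left(-2 + 2\right) = 1 \cdot 0 = 0$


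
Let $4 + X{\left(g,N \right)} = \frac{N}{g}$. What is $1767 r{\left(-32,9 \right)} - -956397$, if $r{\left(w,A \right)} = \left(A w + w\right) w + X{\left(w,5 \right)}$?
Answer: $\frac{609380253}{32} \approx 1.9043 \cdot 10^{7}$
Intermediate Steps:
$X{\left(g,N \right)} = -4 + \frac{N}{g}$
$r{\left(w,A \right)} = -4 + \frac{5}{w} + w \left(w + A w\right)$ ($r{\left(w,A \right)} = \left(A w + w\right) w - \left(4 - \frac{5}{w}\right) = \left(w + A w\right) w - \left(4 - \frac{5}{w}\right) = w \left(w + A w\right) - \left(4 - \frac{5}{w}\right) = -4 + \frac{5}{w} + w \left(w + A w\right)$)
$1767 r{\left(-32,9 \right)} - -956397 = 1767 \left(-4 + \left(-32\right)^{2} + \frac{5}{-32} + 9 \left(-32\right)^{2}\right) - -956397 = 1767 \left(-4 + 1024 + 5 \left(- \frac{1}{32}\right) + 9 \cdot 1024\right) + 956397 = 1767 \left(-4 + 1024 - \frac{5}{32} + 9216\right) + 956397 = 1767 \cdot \frac{327547}{32} + 956397 = \frac{578775549}{32} + 956397 = \frac{609380253}{32}$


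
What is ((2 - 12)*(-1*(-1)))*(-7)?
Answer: 70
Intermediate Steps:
((2 - 12)*(-1*(-1)))*(-7) = -10*1*(-7) = -10*(-7) = 70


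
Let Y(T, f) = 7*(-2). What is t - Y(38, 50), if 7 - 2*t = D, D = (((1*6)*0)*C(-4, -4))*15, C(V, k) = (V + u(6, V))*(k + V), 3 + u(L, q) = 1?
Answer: 35/2 ≈ 17.500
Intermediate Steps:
u(L, q) = -2 (u(L, q) = -3 + 1 = -2)
C(V, k) = (-2 + V)*(V + k) (C(V, k) = (V - 2)*(k + V) = (-2 + V)*(V + k))
Y(T, f) = -14
D = 0 (D = (((1*6)*0)*((-4)**2 - 2*(-4) - 2*(-4) - 4*(-4)))*15 = ((6*0)*(16 + 8 + 8 + 16))*15 = (0*48)*15 = 0*15 = 0)
t = 7/2 (t = 7/2 - 1/2*0 = 7/2 + 0 = 7/2 ≈ 3.5000)
t - Y(38, 50) = 7/2 - 1*(-14) = 7/2 + 14 = 35/2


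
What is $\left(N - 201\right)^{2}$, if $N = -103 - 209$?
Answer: $263169$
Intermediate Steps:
$N = -312$
$\left(N - 201\right)^{2} = \left(-312 - 201\right)^{2} = \left(-513\right)^{2} = 263169$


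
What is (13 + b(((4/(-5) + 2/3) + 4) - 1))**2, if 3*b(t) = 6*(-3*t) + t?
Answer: 21316/2025 ≈ 10.526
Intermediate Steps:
b(t) = -17*t/3 (b(t) = (6*(-3*t) + t)/3 = (-18*t + t)/3 = (-17*t)/3 = -17*t/3)
(13 + b(((4/(-5) + 2/3) + 4) - 1))**2 = (13 - 17*(((4/(-5) + 2/3) + 4) - 1)/3)**2 = (13 - 17*(((4*(-1/5) + 2*(1/3)) + 4) - 1)/3)**2 = (13 - 17*(((-4/5 + 2/3) + 4) - 1)/3)**2 = (13 - 17*((-2/15 + 4) - 1)/3)**2 = (13 - 17*(58/15 - 1)/3)**2 = (13 - 17/3*43/15)**2 = (13 - 731/45)**2 = (-146/45)**2 = 21316/2025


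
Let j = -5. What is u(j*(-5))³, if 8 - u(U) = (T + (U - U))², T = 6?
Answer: -21952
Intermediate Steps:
u(U) = -28 (u(U) = 8 - (6 + (U - U))² = 8 - (6 + 0)² = 8 - 1*6² = 8 - 1*36 = 8 - 36 = -28)
u(j*(-5))³ = (-28)³ = -21952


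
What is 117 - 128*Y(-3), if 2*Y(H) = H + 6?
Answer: -75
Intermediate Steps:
Y(H) = 3 + H/2 (Y(H) = (H + 6)/2 = (6 + H)/2 = 3 + H/2)
117 - 128*Y(-3) = 117 - 128*(3 + (½)*(-3)) = 117 - 128*(3 - 3/2) = 117 - 128*3/2 = 117 - 192 = -75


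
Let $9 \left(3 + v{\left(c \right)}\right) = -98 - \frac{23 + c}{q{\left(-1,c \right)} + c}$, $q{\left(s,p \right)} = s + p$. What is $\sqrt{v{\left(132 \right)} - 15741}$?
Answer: $\frac{i \sqrt{1089754439}}{263} \approx 125.52 i$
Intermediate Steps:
$q{\left(s,p \right)} = p + s$
$v{\left(c \right)} = - \frac{125}{9} - \frac{23 + c}{9 \left(-1 + 2 c\right)}$ ($v{\left(c \right)} = -3 + \frac{-98 - \frac{23 + c}{\left(c - 1\right) + c}}{9} = -3 + \frac{-98 - \frac{23 + c}{\left(-1 + c\right) + c}}{9} = -3 + \frac{-98 - \frac{23 + c}{-1 + 2 c}}{9} = -3 - \left(\frac{98}{9} + \frac{23 + c}{9 \left(-1 + 2 c\right)}\right) = - \frac{125}{9} - \frac{23 + c}{9 \left(-1 + 2 c\right)}$)
$\sqrt{v{\left(132 \right)} - 15741} = \sqrt{\frac{102 - 33132}{9 \left(-1 + 2 \cdot 132\right)} - 15741} = \sqrt{\frac{102 - 33132}{9 \left(-1 + 264\right)} - 15741} = \sqrt{\frac{1}{9} \cdot \frac{1}{263} \left(-33030\right) - 15741} = \sqrt{- \frac{3670}{263} - 15741} = \sqrt{- \frac{4143553}{263}} = \frac{i \sqrt{1089754439}}{263}$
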